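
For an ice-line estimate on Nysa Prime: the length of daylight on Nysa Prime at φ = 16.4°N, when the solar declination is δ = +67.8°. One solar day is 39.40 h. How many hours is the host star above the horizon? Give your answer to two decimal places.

cos H₀ = −tan φ · tan δ = −tan(+16.4°) × tan(+67.800°) = -0.7212, so H₀ = 2.3763 rad = 136.15°.
Daylight = 2H₀/(2π) × 39.40 h = (2.3763/π) × 39.40 = 29.80 h.

29.80 h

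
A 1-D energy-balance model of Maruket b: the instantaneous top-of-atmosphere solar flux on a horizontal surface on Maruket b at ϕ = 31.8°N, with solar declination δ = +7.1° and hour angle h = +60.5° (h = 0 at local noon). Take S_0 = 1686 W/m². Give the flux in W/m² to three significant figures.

810 W/m²

cos θ_z = sin ϕ sin δ + cos ϕ cos δ cos h = 0.065133 + 0.415298 = 0.480431.
Flux = S_0 · cos θ_z = 1686 × 0.480431 = 810.0 W/m².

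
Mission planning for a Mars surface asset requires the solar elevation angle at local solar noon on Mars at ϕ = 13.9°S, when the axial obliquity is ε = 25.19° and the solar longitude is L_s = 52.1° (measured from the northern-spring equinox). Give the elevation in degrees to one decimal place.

Solar declination: sin δ = sin ε · sin L_s = sin 25.19° × sin 52.1° = 0.33585, so δ = +19.624°.
At local noon the hour angle is zero, so the zenith angle equals |ϕ − δ| = |-13.9° − (+19.624°)| = 33.524°.
Elevation = 90° − 33.524° = 56.5°.

56.5°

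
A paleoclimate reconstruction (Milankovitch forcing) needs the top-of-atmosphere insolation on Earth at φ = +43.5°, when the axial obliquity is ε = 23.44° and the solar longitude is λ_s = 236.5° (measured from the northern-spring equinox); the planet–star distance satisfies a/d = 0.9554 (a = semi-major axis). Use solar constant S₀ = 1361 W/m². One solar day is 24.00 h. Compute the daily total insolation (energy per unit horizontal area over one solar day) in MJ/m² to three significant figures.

12.4 MJ/m²

Solar declination: sin δ = sin ε · sin λ_s = sin 23.44° × sin 236.5° = -0.33171, so δ = -19.373°.
cos H₀ = −tan(+43.5°) tan(-19.373°) = 0.3337, H₀ = 1.2306 rad.
Bracket: H₀ sin φ sin δ + cos φ cos δ sin H₀ = 1.2306×0.68835×-0.33171 + 0.72537×0.94338×0.94269 = -0.280986 + 0.645082 = 0.364096.
Inverse-square distance factor (a/d)² = 0.9554² = 0.912789.
Q̄ = (S₀/π) × 0.912789 × [bracket] = (1361/π) × 0.912789 × 0.364096 = 143.98 W/m².
Daily total = Q̄ × 24.00 h × 3600 s/h = 143.98 × 24.00 × 3600 / 10⁶ = 12.44 MJ/m².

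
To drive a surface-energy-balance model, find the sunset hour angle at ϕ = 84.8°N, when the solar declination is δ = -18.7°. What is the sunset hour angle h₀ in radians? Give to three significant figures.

h₀ = 0.00 rad

cos h₀ = −tan ϕ · tan δ = 3.7193 ≥ 1, so the Sun never rises (polar night) and h₀ = 0.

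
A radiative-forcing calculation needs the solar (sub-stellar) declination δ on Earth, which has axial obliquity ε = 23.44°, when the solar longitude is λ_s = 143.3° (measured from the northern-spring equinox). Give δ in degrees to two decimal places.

sin δ = sin ε · sin λ_s = sin 23.44° × sin 143.3° = 0.237728.
δ = arcsin(0.237728) = +13.75°.

δ = +13.75°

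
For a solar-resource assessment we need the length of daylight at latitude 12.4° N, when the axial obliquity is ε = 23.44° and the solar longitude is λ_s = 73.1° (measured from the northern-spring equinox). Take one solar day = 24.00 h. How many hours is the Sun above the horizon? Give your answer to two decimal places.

Solar declination: sin δ = sin ε · sin λ_s = sin 23.44° × sin 73.1° = 0.38061, so δ = +22.371°.
cos H₀ = −tan φ · tan δ = −tan(+12.4°) × tan(+22.371°) = -0.0905, so H₀ = 1.6614 rad = 95.19°.
Daylight = 2H₀/(2π) × 24.00 h = (1.6614/π) × 24.00 = 12.69 h.

12.69 h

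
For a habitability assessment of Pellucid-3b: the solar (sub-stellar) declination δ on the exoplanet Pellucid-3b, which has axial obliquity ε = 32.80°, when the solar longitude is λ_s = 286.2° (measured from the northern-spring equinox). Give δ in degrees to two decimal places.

δ = -31.35°

sin δ = sin ε · sin λ_s = sin 32.80° × sin 286.2° = -0.520199.
δ = arcsin(-0.520199) = -31.35°.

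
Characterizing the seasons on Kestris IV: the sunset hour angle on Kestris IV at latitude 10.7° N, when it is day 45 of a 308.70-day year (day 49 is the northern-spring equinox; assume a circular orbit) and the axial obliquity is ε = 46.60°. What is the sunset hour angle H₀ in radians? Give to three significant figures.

H₀ = 1.56 rad

Solar longitude: λ_s = 360° × (45 − 49)/308.70 = -4.665°, i.e. -4.665° + 360° = 355.335°.
sin δ = sin 46.60° × sin 355.335° = -0.05909, so δ = -3.387°.
cos H₀ = −tan φ · tan δ = −tan(+10.7°) × tan(-3.387°) = 0.0112, so H₀ = 1.5596 rad = 89.36°.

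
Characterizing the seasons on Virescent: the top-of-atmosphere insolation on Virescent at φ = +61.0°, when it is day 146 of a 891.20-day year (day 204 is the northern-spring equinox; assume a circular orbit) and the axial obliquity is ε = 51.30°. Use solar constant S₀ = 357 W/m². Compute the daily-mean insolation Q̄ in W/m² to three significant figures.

Solar longitude: λ_s = 360° × (146 − 204)/891.20 = -23.429°, i.e. -23.429° + 360° = 336.571°.
sin δ = sin 51.30° × sin 336.571° = -0.31031, so δ = -18.078°.
cos H₀ = −tan(+61.0°) tan(-18.078°) = 0.5889, H₀ = 0.9411 rad.
Bracket: H₀ sin φ sin δ + cos φ cos δ sin H₀ = 0.9411×0.87462×-0.31031 + 0.48481×0.95064×0.80822 = -0.255418 + 0.372492 = 0.117074.
Q̄ = (S₀/π) × [bracket] = (357/π) × 0.117074 = 13.30 W/m².

Q̄ ≈ 13.3 W/m²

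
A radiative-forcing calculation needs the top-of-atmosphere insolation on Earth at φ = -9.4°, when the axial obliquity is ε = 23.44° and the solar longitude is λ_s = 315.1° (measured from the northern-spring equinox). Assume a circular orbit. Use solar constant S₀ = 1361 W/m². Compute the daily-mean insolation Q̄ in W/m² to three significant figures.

Q̄ ≈ 442 W/m²

Solar declination: sin δ = sin ε · sin λ_s = sin 23.44° × sin 315.1° = -0.28079, so δ = -16.307°.
cos H₀ = −tan(-9.4°) tan(-16.307°) = -0.0484, H₀ = 1.6192 rad.
Bracket: H₀ sin φ sin δ + cos φ cos δ sin H₀ = 1.6192×-0.16333×-0.28079 + 0.98657×0.95977×0.99883 = 0.074259 + 0.945772 = 1.020031.
Q̄ = (S₀/π) × [bracket] = (1361/π) × 1.020031 = 441.9 W/m².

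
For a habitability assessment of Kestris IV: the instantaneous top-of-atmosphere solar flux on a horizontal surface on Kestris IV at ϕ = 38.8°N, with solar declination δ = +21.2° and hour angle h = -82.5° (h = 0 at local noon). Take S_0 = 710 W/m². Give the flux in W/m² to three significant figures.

228 W/m²

cos θ_z = sin ϕ sin δ + cos ϕ cos δ cos h = 0.226595 + 0.094840 = 0.321435.
Flux = S_0 · cos θ_z = 710 × 0.321435 = 228.2 W/m².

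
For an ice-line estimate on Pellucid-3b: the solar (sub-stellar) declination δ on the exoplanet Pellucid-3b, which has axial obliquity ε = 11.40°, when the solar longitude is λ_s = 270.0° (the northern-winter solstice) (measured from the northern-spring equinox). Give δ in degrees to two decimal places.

δ = -11.40°

sin δ = sin ε · sin λ_s = sin 11.40° × sin 270.0° = -0.197657.
δ = arcsin(-0.197657) = -11.40°.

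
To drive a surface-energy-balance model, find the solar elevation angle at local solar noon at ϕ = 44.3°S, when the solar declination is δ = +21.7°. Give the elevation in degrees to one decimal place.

At local noon the hour angle is zero, so the zenith angle equals |ϕ − δ| = |-44.3° − (+21.700°)| = 66.000°.
Elevation = 90° − 66.000° = 24.0°.

24.0°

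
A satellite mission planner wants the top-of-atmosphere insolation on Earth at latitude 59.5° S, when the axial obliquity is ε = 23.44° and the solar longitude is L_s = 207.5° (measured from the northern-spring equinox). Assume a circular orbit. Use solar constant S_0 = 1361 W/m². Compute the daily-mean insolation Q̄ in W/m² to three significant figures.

Solar declination: sin δ = sin ε · sin L_s = sin 23.44° × sin 207.5° = -0.18368, so δ = -10.584°.
cos h₀ = −tan(-59.5°) tan(-10.584°) = -0.3172, h₀ = 1.8936 rad.
Bracket: h₀ sin ϕ sin δ + cos ϕ cos δ sin h₀ = 1.8936×-0.86163×-0.18368 + 0.50754×0.98299×0.94835 = 0.299689 + 0.473138 = 0.772827.
Q̄ = (S_0/π) × [bracket] = (1361/π) × 0.772827 = 334.8 W/m².

Q̄ ≈ 335 W/m²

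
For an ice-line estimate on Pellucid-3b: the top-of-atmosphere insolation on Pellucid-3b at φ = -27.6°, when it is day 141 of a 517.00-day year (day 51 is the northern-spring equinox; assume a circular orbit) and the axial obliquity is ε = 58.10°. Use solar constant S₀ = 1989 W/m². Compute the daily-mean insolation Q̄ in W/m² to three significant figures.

Solar longitude: λ_s = 360° × (141 − 51)/517.00 = 62.669°.
sin δ = sin 58.10° × sin 62.669° = 0.75420, so δ = +48.956°.
cos H₀ = −tan(-27.6°) tan(+48.956°) = 0.6005, H₀ = 0.9267 rad.
Bracket: H₀ sin φ sin δ + cos φ cos δ sin H₀ = 0.9267×-0.46330×0.75420 + 0.88620×0.65664×0.79966 = -0.323808 + 0.465334 = 0.141526.
Q̄ = (S₀/π) × [bracket] = (1989/π) × 0.141526 = 89.60 W/m².

Q̄ ≈ 89.6 W/m²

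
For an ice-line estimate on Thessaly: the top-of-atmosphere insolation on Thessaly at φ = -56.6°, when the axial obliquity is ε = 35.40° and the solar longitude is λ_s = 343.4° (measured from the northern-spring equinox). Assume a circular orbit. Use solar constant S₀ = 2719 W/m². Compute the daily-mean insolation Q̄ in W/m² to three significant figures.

Q̄ ≈ 673 W/m²

Solar declination: sin δ = sin ε · sin λ_s = sin 35.40° × sin 343.4° = -0.16549, so δ = -9.526°.
cos H₀ = −tan(-56.6°) tan(-9.526°) = -0.2545, H₀ = 1.8281 rad.
Bracket: H₀ sin φ sin δ + cos φ cos δ sin H₀ = 1.8281×-0.83485×-0.16549 + 0.55048×0.98621×0.96707 = 0.252569 + 0.525012 = 0.777581.
Q̄ = (S₀/π) × [bracket] = (2719/π) × 0.777581 = 673.0 W/m².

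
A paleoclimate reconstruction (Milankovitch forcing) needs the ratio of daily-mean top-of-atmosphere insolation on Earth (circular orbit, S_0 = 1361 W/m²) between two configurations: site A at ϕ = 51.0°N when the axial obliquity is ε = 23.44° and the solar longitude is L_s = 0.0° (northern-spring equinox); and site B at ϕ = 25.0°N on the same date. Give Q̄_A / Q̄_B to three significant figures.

— Configuration A (ϕ=+51.0°):
Solar declination: sin δ = sin ε · sin L_s = sin 23.44° × sin 0.0° = 0.00000, so δ = +0.000°.
cos h₀ = −tan(+51.0°) tan(+0.000°) = -0.0000, h₀ = 1.5708 rad.
Bracket: h₀ sin ϕ sin δ + cos ϕ cos δ sin h₀ = 1.5708×0.77715×0.00000 + 0.62932×1.00000×1.00000 = 0.000000 + 0.629320 = 0.629320.
Q̄ = (S_0/π) × [bracket] = (1361/π) × 0.629320 = 272.63 W/m².
— Configuration B (ϕ=+25.0°):
cos h₀ = −tan(+25.0°) tan(+0.000°) = -0.0000, h₀ = 1.5708 rad.
Bracket: h₀ sin ϕ sin δ + cos ϕ cos δ sin h₀ = 1.5708×0.42262×0.00000 + 0.90631×1.00000×1.00000 = 0.000000 + 0.906310 = 0.906310.
Q̄ = (S_0/π) × [bracket] = (1361/π) × 0.906310 = 392.63 W/m².
Ratio Q̄_A / Q̄_B = 272.63 / 392.63 = 0.6944.

Q̄_A / Q̄_B ≈ 0.694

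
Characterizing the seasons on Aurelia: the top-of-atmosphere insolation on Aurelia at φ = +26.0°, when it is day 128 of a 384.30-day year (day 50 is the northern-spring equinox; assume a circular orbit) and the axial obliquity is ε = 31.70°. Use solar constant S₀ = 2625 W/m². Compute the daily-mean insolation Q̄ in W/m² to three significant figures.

Q̄ ≈ 965 W/m²

Solar longitude: λ_s = 360° × (128 − 50)/384.30 = 73.068°.
sin δ = sin 31.70° × sin 73.068° = 0.50269, so δ = +30.178°.
cos H₀ = −tan(+26.0°) tan(+30.178°) = -0.2836, H₀ = 1.8584 rad.
Bracket: H₀ sin φ sin δ + cos φ cos δ sin H₀ = 1.8584×0.43837×0.50269 + 0.89879×0.86447×0.95894 = 0.409525 + 0.745074 = 1.154599.
Q̄ = (S₀/π) × [bracket] = (2625/π) × 1.154599 = 964.7 W/m².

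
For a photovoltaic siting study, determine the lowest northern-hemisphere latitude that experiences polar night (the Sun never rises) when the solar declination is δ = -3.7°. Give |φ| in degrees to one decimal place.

Polar night requires cos H₀ = −tan φ tan δ ≥ 1, i.e. tan φ tan δ ≤ −1.
The boundary is |tan φ| · |tan δ| = 1, so |φ| = 90° − |δ| = 90° − 3.7° = 86.3° in the northern hemisphere.

|φ| = 86.3°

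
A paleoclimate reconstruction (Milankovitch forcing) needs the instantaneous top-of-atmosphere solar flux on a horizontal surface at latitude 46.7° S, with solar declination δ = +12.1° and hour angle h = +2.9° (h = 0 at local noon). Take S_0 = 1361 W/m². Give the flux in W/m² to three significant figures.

cos θ_z = sin ϕ sin δ + cos ϕ cos δ cos h = -0.152555 + 0.669723 = 0.517168.
Flux = S_0 · cos θ_z = 1361 × 0.517168 = 703.9 W/m².

704 W/m²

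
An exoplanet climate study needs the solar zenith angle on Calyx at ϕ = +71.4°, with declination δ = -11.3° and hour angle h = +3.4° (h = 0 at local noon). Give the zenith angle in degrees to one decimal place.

cos θ_z = sin ϕ sin δ + cos ϕ cos δ cos h = -0.185712 + 0.312226 = 0.126514.
θ_z = arccos(0.126514) = 82.7°.

θ_z = 82.7°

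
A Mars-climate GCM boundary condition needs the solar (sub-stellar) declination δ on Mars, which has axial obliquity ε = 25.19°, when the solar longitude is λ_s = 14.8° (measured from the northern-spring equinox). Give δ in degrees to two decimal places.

δ = +6.24°

sin δ = sin ε · sin λ_s = sin 25.19° × sin 14.8° = 0.108723.
δ = arcsin(0.108723) = +6.24°.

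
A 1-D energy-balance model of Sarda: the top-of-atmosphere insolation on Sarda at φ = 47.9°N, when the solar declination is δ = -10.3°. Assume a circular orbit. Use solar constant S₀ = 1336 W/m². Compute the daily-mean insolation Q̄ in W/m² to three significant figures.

cos H₀ = −tan(+47.9°) tan(-10.300°) = 0.2011, H₀ = 1.3683 rad.
Bracket: H₀ sin φ sin δ + cos φ cos δ sin H₀ = 1.3683×0.74198×-0.17880 + 0.67043×0.98389×0.97957 = -0.181527 + 0.646153 = 0.464626.
Q̄ = (S₀/π) × [bracket] = (1336/π) × 0.464626 = 197.6 W/m².

Q̄ ≈ 198 W/m²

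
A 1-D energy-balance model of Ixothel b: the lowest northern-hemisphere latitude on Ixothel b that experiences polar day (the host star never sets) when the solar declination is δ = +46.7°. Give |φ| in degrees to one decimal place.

|φ| = 43.3°

Polar day requires cos H₀ = −tan φ tan δ ≤ −1, i.e. tan φ tan δ ≥ 1.
The boundary is |tan φ| · |tan δ| = 1, so |φ| = 90° − |δ| = 90° − 46.7° = 43.3° in the northern hemisphere.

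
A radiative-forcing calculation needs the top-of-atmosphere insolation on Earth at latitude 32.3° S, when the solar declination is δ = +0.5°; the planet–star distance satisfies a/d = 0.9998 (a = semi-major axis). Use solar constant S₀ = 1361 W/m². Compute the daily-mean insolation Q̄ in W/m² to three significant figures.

cos H₀ = −tan(-32.3°) tan(+0.500°) = 0.0055, H₀ = 1.5653 rad.
Bracket: H₀ sin φ sin δ + cos φ cos δ sin H₀ = 1.5653×-0.53435×0.00873 + 0.84526×0.99996×0.99998 = -0.007302 + 0.845209 = 0.837907.
Inverse-square distance factor (a/d)² = 0.9998² = 0.999600.
Q̄ = (S₀/π) × 0.999600 × [bracket] = (1361/π) × 0.999600 × 0.837907 = 362.9 W/m².

Q̄ ≈ 363 W/m²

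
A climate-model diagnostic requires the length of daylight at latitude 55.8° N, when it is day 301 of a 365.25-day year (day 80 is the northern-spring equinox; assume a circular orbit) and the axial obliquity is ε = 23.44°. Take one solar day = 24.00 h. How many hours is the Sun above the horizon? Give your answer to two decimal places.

9.10 h

Solar longitude: L_s = 360° × (301 − 80)/365.25 = 217.823°.
sin δ = sin 23.44° × sin 217.823° = -0.24394, so δ = -14.119°.
cos h₀ = −tan ϕ · tan δ = −tan(+55.8°) × tan(-14.119°) = 0.3701, so h₀ = 1.1917 rad = 68.28°.
Daylight = 2h₀/(2π) × 24.00 h = (1.1917/π) × 24.00 = 9.10 h.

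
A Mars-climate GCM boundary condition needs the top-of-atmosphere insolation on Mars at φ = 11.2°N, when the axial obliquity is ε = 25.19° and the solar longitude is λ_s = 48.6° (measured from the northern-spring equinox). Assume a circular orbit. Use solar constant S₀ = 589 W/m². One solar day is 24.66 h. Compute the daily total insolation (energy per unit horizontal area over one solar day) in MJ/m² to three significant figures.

17.1 MJ/m²

Solar declination: sin δ = sin ε · sin λ_s = sin 25.19° × sin 48.6° = 0.31926, so δ = +18.618°.
cos H₀ = −tan(+11.2°) tan(+18.618°) = -0.0667, H₀ = 1.6376 rad.
Bracket: H₀ sin φ sin δ + cos φ cos δ sin H₀ = 1.6376×0.19423×0.31926 + 0.98096×0.94767×0.99777 = 0.101547 + 0.927553 = 1.029100.
Q̄ = (S₀/π) × [bracket] = (589/π) × 1.029100 = 192.94 W/m².
Daily total = Q̄ × 24.66 h × 3600 s/h = 192.94 × 24.66 × 3600 / 10⁶ = 17.13 MJ/m².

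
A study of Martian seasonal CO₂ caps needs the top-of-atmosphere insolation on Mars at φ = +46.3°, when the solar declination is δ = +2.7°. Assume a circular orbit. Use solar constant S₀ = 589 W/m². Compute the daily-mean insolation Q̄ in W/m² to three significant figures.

cos H₀ = −tan(+46.3°) tan(+2.700°) = -0.0493, H₀ = 1.6202 rad.
Bracket: H₀ sin φ sin δ + cos φ cos δ sin H₀ = 1.6202×0.72297×0.04711 + 0.69088×0.99889×0.99878 = 0.055183 + 0.689271 = 0.744454.
Q̄ = (S₀/π) × [bracket] = (589/π) × 0.744454 = 139.6 W/m².

Q̄ ≈ 140 W/m²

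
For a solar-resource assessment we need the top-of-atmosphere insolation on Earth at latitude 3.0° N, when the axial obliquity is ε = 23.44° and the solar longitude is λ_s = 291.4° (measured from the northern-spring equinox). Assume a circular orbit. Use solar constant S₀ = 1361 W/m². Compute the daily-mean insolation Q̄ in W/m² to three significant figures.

Solar declination: sin δ = sin ε · sin λ_s = sin 23.44° × sin 291.4° = -0.37036, so δ = -21.738°.
cos H₀ = −tan(+3.0°) tan(-21.738°) = 0.0209, H₀ = 1.5499 rad.
Bracket: H₀ sin φ sin δ + cos φ cos δ sin H₀ = 1.5499×0.05234×-0.37036 + 0.99863×0.92889×0.99978 = -0.030044 + 0.927413 = 0.897369.
Q̄ = (S₀/π) × [bracket] = (1361/π) × 0.897369 = 388.8 W/m².

Q̄ ≈ 389 W/m²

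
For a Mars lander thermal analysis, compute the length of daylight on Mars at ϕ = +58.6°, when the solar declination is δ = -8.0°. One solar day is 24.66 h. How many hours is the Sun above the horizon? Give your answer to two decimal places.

10.51 h

cos h₀ = −tan ϕ · tan δ = −tan(+58.6°) × tan(-8.000°) = 0.2302, so h₀ = 1.3385 rad = 76.69°.
Daylight = 2h₀/(2π) × 24.66 h = (1.3385/π) × 24.66 = 10.51 h.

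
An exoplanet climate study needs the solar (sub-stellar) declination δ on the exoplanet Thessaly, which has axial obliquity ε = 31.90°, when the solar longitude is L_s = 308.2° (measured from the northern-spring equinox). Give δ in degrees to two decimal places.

δ = -24.54°

sin δ = sin ε · sin L_s = sin 31.90° × sin 308.2° = -0.415277.
δ = arcsin(-0.415277) = -24.54°.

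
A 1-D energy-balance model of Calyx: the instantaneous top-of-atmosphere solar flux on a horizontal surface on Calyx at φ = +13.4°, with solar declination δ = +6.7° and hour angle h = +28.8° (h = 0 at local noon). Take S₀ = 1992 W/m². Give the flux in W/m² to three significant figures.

1.74e+03 W/m²

cos θ_z = sin φ sin δ + cos φ cos δ cos h = 0.027038 + 0.846628 = 0.873666.
Flux = S₀ · cos θ_z = 1992 × 0.873666 = 1740 W/m².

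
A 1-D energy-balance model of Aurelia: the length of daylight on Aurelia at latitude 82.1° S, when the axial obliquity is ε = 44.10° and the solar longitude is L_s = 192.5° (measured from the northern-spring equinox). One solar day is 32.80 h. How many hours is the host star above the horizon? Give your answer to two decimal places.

32.80 h

Solar declination: sin δ = sin ε · sin L_s = sin 44.10° × sin 192.5° = -0.15062, so δ = -8.663°.
Sunrise equation: cos h₀ = −tan ϕ · tan δ = -1.0980 ≤ −1, so the host star never sets (polar day) and h₀ = π.
Daylight = 2h₀/(2π) × 32.80 h = (3.1416/π) × 32.80 = 32.80 h.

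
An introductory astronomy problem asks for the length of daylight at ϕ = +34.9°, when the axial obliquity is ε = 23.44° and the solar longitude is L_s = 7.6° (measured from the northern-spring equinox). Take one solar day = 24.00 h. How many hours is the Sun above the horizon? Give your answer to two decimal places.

Solar declination: sin δ = sin ε · sin L_s = sin 23.44° × sin 7.6° = 0.05261, so δ = +3.016°.
cos h₀ = −tan ϕ · tan δ = −tan(+34.9°) × tan(+3.016°) = -0.0368, so h₀ = 1.6076 rad = 92.11°.
Daylight = 2h₀/(2π) × 24.00 h = (1.6076/π) × 24.00 = 12.28 h.

12.28 h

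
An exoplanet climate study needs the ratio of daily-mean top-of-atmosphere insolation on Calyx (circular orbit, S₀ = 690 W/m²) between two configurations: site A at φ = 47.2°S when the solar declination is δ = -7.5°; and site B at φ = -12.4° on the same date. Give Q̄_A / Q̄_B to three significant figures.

— Configuration A (φ=-47.2°):
cos H₀ = −tan(-47.2°) tan(-7.500°) = -0.1422, H₀ = 1.7135 rad.
Bracket: H₀ sin φ sin δ + cos φ cos δ sin H₀ = 1.7135×-0.73373×-0.13053 + 0.67944×0.99144×0.98984 = 0.164108 + 0.666780 = 0.830888.
Q̄ = (S₀/π) × [bracket] = (690/π) × 0.830888 = 182.49 W/m².
— Configuration B (φ=-12.4°):
cos H₀ = −tan(-12.4°) tan(-7.500°) = -0.0289, H₀ = 1.5997 rad.
Bracket: H₀ sin φ sin δ + cos φ cos δ sin H₀ = 1.5997×-0.21474×-0.13053 + 0.97667×0.99144×0.99958 = 0.044840 + 0.967903 = 1.012743.
Q̄ = (S₀/π) × [bracket] = (690/π) × 1.012743 = 222.43 W/m².
Ratio Q̄_A / Q̄_B = 182.49 / 222.43 = 0.8204.

Q̄_A / Q̄_B ≈ 0.820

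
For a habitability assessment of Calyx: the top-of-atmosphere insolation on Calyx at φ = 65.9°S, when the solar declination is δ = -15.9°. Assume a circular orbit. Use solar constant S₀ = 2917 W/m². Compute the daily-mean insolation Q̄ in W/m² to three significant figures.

cos H₀ = −tan(-65.9°) tan(-15.900°) = -0.6368, H₀ = 2.2611 rad.
Bracket: H₀ sin φ sin δ + cos φ cos δ sin H₀ = 2.2611×-0.91283×-0.27396 + 0.40833×0.96174×0.77102 = 0.565453 + 0.302785 = 0.868238.
Q̄ = (S₀/π) × [bracket] = (2917/π) × 0.868238 = 806.2 W/m².

Q̄ ≈ 806 W/m²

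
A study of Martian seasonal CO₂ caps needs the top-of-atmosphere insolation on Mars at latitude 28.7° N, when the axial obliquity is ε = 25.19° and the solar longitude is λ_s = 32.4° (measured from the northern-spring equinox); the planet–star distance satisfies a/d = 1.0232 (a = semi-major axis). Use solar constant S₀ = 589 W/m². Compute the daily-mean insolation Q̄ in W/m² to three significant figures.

Solar declination: sin δ = sin ε · sin λ_s = sin 25.19° × sin 32.4° = 0.22806, so δ = +13.183°.
cos H₀ = −tan(+28.7°) tan(+13.183°) = -0.1282, H₀ = 1.6994 rad.
Bracket: H₀ sin φ sin δ + cos φ cos δ sin H₀ = 1.6994×0.48022×0.22806 + 0.87715×0.97365×0.99174 = 0.186117 + 0.846983 = 1.033100.
Inverse-square distance factor (a/d)² = 1.0232² = 1.046938.
Q̄ = (S₀/π) × 1.046938 × [bracket] = (589/π) × 1.046938 × 1.033100 = 202.8 W/m².

Q̄ ≈ 203 W/m²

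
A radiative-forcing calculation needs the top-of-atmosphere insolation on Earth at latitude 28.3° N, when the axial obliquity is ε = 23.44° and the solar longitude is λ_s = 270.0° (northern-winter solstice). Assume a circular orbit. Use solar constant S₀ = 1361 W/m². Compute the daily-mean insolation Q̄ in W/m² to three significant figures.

Solar declination: sin δ = sin ε · sin λ_s = sin 23.44° × sin 270.0° = -0.39779, so δ = -23.440°.
cos H₀ = −tan(+28.3°) tan(-23.440°) = 0.2335, H₀ = 1.3352 rad.
Bracket: H₀ sin φ sin δ + cos φ cos δ sin H₀ = 1.3352×0.47409×-0.39779 + 0.88048×0.91748×0.97237 = -0.251803 + 0.785503 = 0.533700.
Q̄ = (S₀/π) × [bracket] = (1361/π) × 0.533700 = 231.2 W/m².

Q̄ ≈ 231 W/m²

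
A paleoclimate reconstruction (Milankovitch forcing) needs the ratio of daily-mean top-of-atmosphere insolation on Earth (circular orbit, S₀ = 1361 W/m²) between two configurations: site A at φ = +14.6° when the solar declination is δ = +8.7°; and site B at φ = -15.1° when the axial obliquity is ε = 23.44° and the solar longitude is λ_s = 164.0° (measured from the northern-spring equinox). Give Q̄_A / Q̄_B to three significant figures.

Q̄_A / Q̄_B ≈ 1.11

— Configuration A (φ=+14.6°):
cos H₀ = −tan(+14.6°) tan(+8.700°) = -0.0399, H₀ = 1.6107 rad.
Bracket: H₀ sin φ sin δ + cos φ cos δ sin H₀ = 1.6107×0.25207×0.15126 + 0.96771×0.98849×0.99921 = 0.061413 + 0.955816 = 1.017229.
Q̄ = (S₀/π) × [bracket] = (1361/π) × 1.017229 = 440.68 W/m².
— Configuration B (φ=-15.1°):
Solar declination: sin δ = sin ε · sin λ_s = sin 23.44° × sin 164.0° = 0.10965, so δ = +6.295°.
cos H₀ = −tan(-15.1°) tan(+6.295°) = 0.0298, H₀ = 1.5410 rad.
Bracket: H₀ sin φ sin δ + cos φ cos δ sin H₀ = 1.5410×-0.26050×0.10965 + 0.96547×0.99397×0.99956 = -0.044017 + 0.959226 = 0.915209.
Q̄ = (S₀/π) × [bracket] = (1361/π) × 0.915209 = 396.49 W/m².
Ratio Q̄_A / Q̄_B = 440.68 / 396.49 = 1.111.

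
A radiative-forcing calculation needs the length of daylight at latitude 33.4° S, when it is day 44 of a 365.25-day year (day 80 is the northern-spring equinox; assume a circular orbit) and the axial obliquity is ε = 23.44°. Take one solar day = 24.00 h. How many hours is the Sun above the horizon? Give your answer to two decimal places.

Solar longitude: λ_s = 360° × (44 − 80)/365.25 = -35.483°, i.e. -35.483° + 360° = 324.517°.
sin δ = sin 23.44° × sin 324.517° = -0.23090, so δ = -13.350°.
cos H₀ = −tan φ · tan δ = −tan(-33.4°) × tan(-13.350°) = -0.1565, so H₀ = 1.7279 rad = 99.00°.
Daylight = 2H₀/(2π) × 24.00 h = (1.7279/π) × 24.00 = 13.20 h.

13.20 h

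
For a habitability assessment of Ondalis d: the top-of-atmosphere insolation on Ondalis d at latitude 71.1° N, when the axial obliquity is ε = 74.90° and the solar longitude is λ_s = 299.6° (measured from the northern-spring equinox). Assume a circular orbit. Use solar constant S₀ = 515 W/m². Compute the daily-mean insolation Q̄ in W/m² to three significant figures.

Q̄ ≈ 0.00 W/m²

Solar declination: sin δ = sin ε · sin λ_s = sin 74.90° × sin 299.6° = -0.83947, so δ = -57.085°.
cos H₀ = −tan(+71.1°) tan(-57.085°) = 4.5121 ≥ 1 ⇒ polar night, H₀ = 0 and Q̄ = 0.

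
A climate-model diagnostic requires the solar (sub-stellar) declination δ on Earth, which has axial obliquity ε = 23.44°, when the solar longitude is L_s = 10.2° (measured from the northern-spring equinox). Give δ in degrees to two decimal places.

δ = +4.04°

sin δ = sin ε · sin L_s = sin 23.44° × sin 10.2° = 0.070442.
δ = arcsin(0.070442) = +4.04°.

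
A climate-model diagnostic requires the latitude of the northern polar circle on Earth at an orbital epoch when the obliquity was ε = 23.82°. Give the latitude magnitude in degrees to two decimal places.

The polar circle is the lowest latitude that experiences at least one full rotation of continuous daylight at the northern-summer solstice; it lies at |φ| = 90° − ε = 90° − 23.82° = 66.18°.

66.18°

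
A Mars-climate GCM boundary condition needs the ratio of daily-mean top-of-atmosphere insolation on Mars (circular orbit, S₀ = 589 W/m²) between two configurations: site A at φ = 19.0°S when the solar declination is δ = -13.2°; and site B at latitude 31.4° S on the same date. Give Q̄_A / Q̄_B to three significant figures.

Q̄_A / Q̄_B ≈ 1.01

— Configuration A (φ=-19.0°):
cos H₀ = −tan(-19.0°) tan(-13.200°) = -0.0808, H₀ = 1.6516 rad.
Bracket: H₀ sin φ sin δ + cos φ cos δ sin H₀ = 1.6516×-0.32557×-0.22835 + 0.94552×0.97358×0.99673 = 0.122786 + 0.917529 = 1.040315.
Q̄ = (S₀/π) × [bracket] = (589/π) × 1.040315 = 195.04 W/m².
— Configuration B (φ=-31.4°):
cos H₀ = −tan(-31.4°) tan(-13.200°) = -0.1432, H₀ = 1.7145 rad.
Bracket: H₀ sin φ sin δ + cos φ cos δ sin H₀ = 1.7145×-0.52101×-0.22835 + 0.85355×0.97358×0.98970 = 0.203979 + 0.822440 = 1.026419.
Q̄ = (S₀/π) × [bracket] = (589/π) × 1.026419 = 192.44 W/m².
Ratio Q̄_A / Q̄_B = 195.04 / 192.44 = 1.014.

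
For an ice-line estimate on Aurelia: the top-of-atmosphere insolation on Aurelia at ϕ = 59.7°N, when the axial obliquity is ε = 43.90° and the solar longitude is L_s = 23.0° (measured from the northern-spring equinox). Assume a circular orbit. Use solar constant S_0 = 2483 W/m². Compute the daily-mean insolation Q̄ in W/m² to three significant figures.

Solar declination: sin δ = sin ε · sin L_s = sin 43.90° × sin 23.0° = 0.27093, so δ = +15.720°.
cos h₀ = −tan(+59.7°) tan(+15.720°) = -0.4817, h₀ = 2.0733 rad.
Bracket: h₀ sin ϕ sin δ + cos ϕ cos δ sin h₀ = 2.0733×0.86340×0.27093 + 0.50453×0.96260×0.87636 = 0.484988 + 0.425614 = 0.910602.
Q̄ = (S_0/π) × [bracket] = (2483/π) × 0.910602 = 719.7 W/m².

Q̄ ≈ 720 W/m²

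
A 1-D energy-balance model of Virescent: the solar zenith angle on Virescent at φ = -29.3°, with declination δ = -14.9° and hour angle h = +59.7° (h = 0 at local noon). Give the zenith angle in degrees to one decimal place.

θ_z = 56.6°

cos θ_z = sin φ sin δ + cos φ cos δ cos h = 0.125836 + 0.425189 = 0.551025.
θ_z = arccos(0.551025) = 56.6°.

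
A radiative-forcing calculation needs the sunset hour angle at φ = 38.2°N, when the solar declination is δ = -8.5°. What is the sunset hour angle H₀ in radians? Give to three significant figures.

cos H₀ = −tan φ · tan δ = −tan(+38.2°) × tan(-8.500°) = 0.1176, so H₀ = 1.4529 rad = 83.25°.

H₀ = 1.45 rad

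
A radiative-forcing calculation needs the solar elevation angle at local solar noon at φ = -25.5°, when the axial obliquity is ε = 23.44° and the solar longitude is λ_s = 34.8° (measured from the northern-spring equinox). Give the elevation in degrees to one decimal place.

Solar declination: sin δ = sin ε · sin λ_s = sin 23.44° × sin 34.8° = 0.22702, so δ = +13.122°.
At local noon the hour angle is zero, so the zenith angle equals |φ − δ| = |-25.5° − (+13.122°)| = 38.622°.
Elevation = 90° − 38.622° = 51.4°.

51.4°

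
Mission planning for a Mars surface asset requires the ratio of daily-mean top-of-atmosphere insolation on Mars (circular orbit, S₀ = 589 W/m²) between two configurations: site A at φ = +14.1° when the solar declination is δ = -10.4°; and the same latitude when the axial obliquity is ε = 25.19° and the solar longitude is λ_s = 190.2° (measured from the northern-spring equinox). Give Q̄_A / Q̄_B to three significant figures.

— Configuration A (φ=+14.1°):
cos H₀ = −tan(+14.1°) tan(-10.400°) = 0.0461, H₀ = 1.5247 rad.
Bracket: H₀ sin φ sin δ + cos φ cos δ sin H₀ = 1.5247×0.24362×-0.18052 + 0.96987×0.98357×0.99894 = -0.067054 + 0.952924 = 0.885870.
Q̄ = (S₀/π) × [bracket] = (589/π) × 0.885870 = 166.09 W/m².
— Configuration B (φ=+14.1°):
Solar declination: sin δ = sin ε · sin λ_s = sin 25.19° × sin 190.2° = -0.07537, so δ = -4.323°.
cos H₀ = −tan(+14.1°) tan(-4.323°) = 0.0190, H₀ = 1.5518 rad.
Bracket: H₀ sin φ sin δ + cos φ cos δ sin H₀ = 1.5518×0.24362×-0.07537 + 0.96987×0.99716×0.99982 = -0.028494 + 0.966941 = 0.938447.
Q̄ = (S₀/π) × [bracket] = (589/π) × 0.938447 = 175.94 W/m².
Ratio Q̄_A / Q̄_B = 166.09 / 175.94 = 0.9440.

Q̄_A / Q̄_B ≈ 0.944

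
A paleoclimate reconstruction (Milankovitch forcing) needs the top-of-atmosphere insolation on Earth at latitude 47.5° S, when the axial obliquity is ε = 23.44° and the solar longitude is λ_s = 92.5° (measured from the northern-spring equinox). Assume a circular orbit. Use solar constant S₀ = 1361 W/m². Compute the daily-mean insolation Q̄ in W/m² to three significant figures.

Solar declination: sin δ = sin ε · sin λ_s = sin 23.44° × sin 92.5° = 0.39741, so δ = +23.416°.
cos H₀ = −tan(-47.5°) tan(+23.416°) = 0.4726, H₀ = 1.0785 rad.
Bracket: H₀ sin φ sin δ + cos φ cos δ sin H₀ = 1.0785×-0.73728×0.39741 + 0.67559×0.91764×0.88127 = -0.316003 + 0.546342 = 0.230339.
Q̄ = (S₀/π) × [bracket] = (1361/π) × 0.230339 = 99.79 W/m².

Q̄ ≈ 99.8 W/m²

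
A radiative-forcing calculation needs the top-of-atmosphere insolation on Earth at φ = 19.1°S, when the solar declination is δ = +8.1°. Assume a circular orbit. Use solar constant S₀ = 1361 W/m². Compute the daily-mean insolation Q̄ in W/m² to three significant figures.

Q̄ ≈ 374 W/m²

cos H₀ = −tan(-19.1°) tan(+8.100°) = 0.0493, H₀ = 1.5215 rad.
Bracket: H₀ sin φ sin δ + cos φ cos δ sin H₀ = 1.5215×-0.32722×0.14090 + 0.94495×0.99002×0.99878 = -0.070149 + 0.934378 = 0.864229.
Q̄ = (S₀/π) × [bracket] = (1361/π) × 0.864229 = 374.4 W/m².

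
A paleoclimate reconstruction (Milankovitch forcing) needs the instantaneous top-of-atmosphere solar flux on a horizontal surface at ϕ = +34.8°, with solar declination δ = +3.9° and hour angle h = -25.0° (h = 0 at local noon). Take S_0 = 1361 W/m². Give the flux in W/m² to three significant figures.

1.06e+03 W/m²

cos θ_z = sin ϕ sin δ + cos ϕ cos δ cos h = 0.038817 + 0.742491 = 0.781308.
Flux = S_0 · cos θ_z = 1361 × 0.781308 = 1063 W/m².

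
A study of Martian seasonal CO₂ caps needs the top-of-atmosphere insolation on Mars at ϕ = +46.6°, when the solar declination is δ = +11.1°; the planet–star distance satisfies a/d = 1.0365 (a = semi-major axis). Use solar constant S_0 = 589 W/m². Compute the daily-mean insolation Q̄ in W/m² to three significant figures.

cos h₀ = −tan(+46.6°) tan(+11.100°) = -0.2075, h₀ = 1.7798 rad.
Bracket: h₀ sin ϕ sin δ + cos ϕ cos δ sin h₀ = 1.7798×0.72657×0.19252 + 0.68709×0.98129×0.97824 = 0.248957 + 0.659563 = 0.908520.
Inverse-square distance factor (a/d)² = 1.0365² = 1.074332.
Q̄ = (S_0/π) × 1.074332 × [bracket] = (589/π) × 1.074332 × 0.908520 = 183.0 W/m².

Q̄ ≈ 183 W/m²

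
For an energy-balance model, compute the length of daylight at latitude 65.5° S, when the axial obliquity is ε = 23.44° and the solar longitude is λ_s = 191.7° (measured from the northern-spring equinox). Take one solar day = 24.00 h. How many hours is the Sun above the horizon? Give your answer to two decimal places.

Solar declination: sin δ = sin ε · sin λ_s = sin 23.44° × sin 191.7° = -0.08067, so δ = -4.627°.
cos H₀ = −tan φ · tan δ = −tan(-65.5°) × tan(-4.627°) = -0.1776, so H₀ = 1.7493 rad = 100.23°.
Daylight = 2H₀/(2π) × 24.00 h = (1.7493/π) × 24.00 = 13.36 h.

13.36 h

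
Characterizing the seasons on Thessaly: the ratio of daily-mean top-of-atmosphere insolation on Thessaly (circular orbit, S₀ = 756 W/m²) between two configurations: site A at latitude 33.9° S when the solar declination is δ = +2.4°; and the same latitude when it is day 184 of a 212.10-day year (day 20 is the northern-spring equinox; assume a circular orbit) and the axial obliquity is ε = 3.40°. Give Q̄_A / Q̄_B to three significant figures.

Q̄_A / Q̄_B ≈ 0.900

— Configuration A (φ=-33.9°):
cos H₀ = −tan(-33.9°) tan(+2.400°) = 0.0282, H₀ = 1.5426 rad.
Bracket: H₀ sin φ sin δ + cos φ cos δ sin H₀ = 1.5426×-0.55775×0.04188 + 0.83001×0.99912×0.99960 = -0.036033 + 0.828948 = 0.792915.
Q̄ = (S₀/π) × [bracket] = (756/π) × 0.792915 = 190.81 W/m².
— Configuration B (φ=-33.9°):
Solar longitude: λ_s = 360° × (184 − 20)/212.10 = 278.359°.
sin δ = sin 3.40° × sin 278.359° = -0.05868, so δ = -3.364°.
cos H₀ = −tan(-33.9°) tan(-3.364°) = -0.0395, H₀ = 1.6103 rad.
Bracket: H₀ sin φ sin δ + cos φ cos δ sin H₀ = 1.6103×-0.55775×-0.05868 + 0.83001×0.99828×0.99922 = 0.052703 + 0.827936 = 0.880639.
Q̄ = (S₀/π) × [bracket] = (756/π) × 0.880639 = 211.92 W/m².
Ratio Q̄_A / Q̄_B = 190.81 / 211.92 = 0.9004.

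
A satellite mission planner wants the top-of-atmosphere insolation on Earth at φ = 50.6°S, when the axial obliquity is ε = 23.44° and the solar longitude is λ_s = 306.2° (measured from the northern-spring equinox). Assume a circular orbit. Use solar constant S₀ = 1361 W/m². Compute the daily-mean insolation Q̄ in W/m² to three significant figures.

Q̄ ≈ 452 W/m²

Solar declination: sin δ = sin ε · sin λ_s = sin 23.44° × sin 306.2° = -0.32100, so δ = -18.723°.
cos H₀ = −tan(-50.6°) tan(-18.723°) = -0.4126, H₀ = 1.9961 rad.
Bracket: H₀ sin φ sin δ + cos φ cos δ sin H₀ = 1.9961×-0.77273×-0.32100 + 0.63473×0.94708×0.91090 = 0.495125 + 0.547579 = 1.042704.
Q̄ = (S₀/π) × [bracket] = (1361/π) × 1.042704 = 451.7 W/m².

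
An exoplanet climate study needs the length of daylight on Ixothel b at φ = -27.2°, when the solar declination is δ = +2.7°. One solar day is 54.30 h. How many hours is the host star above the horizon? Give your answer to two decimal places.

cos H₀ = −tan φ · tan δ = −tan(-27.2°) × tan(+2.700°) = 0.0242, so H₀ = 1.5466 rad = 88.61°.
Daylight = 2H₀/(2π) × 54.30 h = (1.5466/π) × 54.30 = 26.73 h.

26.73 h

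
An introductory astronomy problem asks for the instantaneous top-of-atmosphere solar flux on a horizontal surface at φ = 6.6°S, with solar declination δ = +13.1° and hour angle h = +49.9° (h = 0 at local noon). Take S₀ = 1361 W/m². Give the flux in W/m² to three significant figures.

cos θ_z = sin φ sin δ + cos φ cos δ cos h = -0.026051 + 0.623203 = 0.597152.
Flux = S₀ · cos θ_z = 1361 × 0.597152 = 812.7 W/m².

813 W/m²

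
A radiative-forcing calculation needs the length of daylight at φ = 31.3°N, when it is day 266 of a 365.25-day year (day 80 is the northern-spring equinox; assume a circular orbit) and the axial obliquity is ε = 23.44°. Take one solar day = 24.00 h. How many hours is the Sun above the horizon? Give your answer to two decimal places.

11.89 h

Solar longitude: λ_s = 360° × (266 − 80)/365.25 = 183.326°.
sin δ = sin 23.44° × sin 183.326° = -0.02308, so δ = -1.323°.
cos H₀ = −tan φ · tan δ = −tan(+31.3°) × tan(-1.323°) = 0.0140, so H₀ = 1.5568 rad = 89.20°.
Daylight = 2H₀/(2π) × 24.00 h = (1.5568/π) × 24.00 = 11.89 h.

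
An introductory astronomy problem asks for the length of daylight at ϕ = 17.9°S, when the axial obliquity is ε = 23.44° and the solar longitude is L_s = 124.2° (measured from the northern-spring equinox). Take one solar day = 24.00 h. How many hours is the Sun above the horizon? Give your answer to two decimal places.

11.14 h

Solar declination: sin δ = sin ε · sin L_s = sin 23.44° × sin 124.2° = 0.32900, so δ = +19.208°.
cos h₀ = −tan ϕ · tan δ = −tan(-17.9°) × tan(+19.208°) = 0.1125, so h₀ = 1.4580 rad = 83.54°.
Daylight = 2h₀/(2π) × 24.00 h = (1.4580/π) × 24.00 = 11.14 h.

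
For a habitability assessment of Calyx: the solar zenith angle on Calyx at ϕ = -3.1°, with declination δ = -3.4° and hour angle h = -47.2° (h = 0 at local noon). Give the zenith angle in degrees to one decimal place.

θ_z = 47.1°

cos θ_z = sin ϕ sin δ + cos ϕ cos δ cos h = 0.003207 + 0.677253 = 0.680460.
θ_z = arccos(0.680460) = 47.1°.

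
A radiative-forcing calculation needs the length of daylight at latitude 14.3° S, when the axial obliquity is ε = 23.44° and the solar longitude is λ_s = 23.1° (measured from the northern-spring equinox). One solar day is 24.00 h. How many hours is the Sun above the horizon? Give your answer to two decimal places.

11.69 h

Solar declination: sin δ = sin ε · sin λ_s = sin 23.44° × sin 23.1° = 0.15607, so δ = +8.979°.
cos H₀ = −tan φ · tan δ = −tan(-14.3°) × tan(+8.979°) = 0.0403, so H₀ = 1.5305 rad = 87.69°.
Daylight = 2H₀/(2π) × 24.00 h = (1.5305/π) × 24.00 = 11.69 h.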